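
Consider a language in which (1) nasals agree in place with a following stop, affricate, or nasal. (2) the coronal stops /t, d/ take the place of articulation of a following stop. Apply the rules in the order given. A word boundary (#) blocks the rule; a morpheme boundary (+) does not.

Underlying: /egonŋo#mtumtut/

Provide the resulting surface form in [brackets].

[egoŋŋo#ntuntut]

Rule 1: /n/ before /ŋ/ (velar) → [ŋ]
Rule 1: /m/ before /t/ (alveolar) → [n]
Rule 1: /m/ before /t/ (alveolar) → [n]
After rule 1: egoŋŋo#ntuntut
Rule 2: no segment meets the rule's conditions; no change.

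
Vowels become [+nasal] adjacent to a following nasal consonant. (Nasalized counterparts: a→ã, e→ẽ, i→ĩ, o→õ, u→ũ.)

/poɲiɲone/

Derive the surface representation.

/o/ before nasal /ɲ/ → [õ]
/i/ before nasal /ɲ/ → [ĩ]
/o/ before nasal /n/ → [õ]

[põɲĩɲõne]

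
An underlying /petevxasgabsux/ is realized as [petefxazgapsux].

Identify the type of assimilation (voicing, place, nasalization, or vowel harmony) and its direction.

voicing assimilation, regressive

/v/→[f] /s/→[z] /b/→[p].
Each target copies a feature from the following segment, so the direction is regressive.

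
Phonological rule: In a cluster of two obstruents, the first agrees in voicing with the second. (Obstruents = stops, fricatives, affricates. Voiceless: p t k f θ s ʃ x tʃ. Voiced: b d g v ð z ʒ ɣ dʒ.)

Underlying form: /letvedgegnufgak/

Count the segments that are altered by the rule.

2

/t/ before /v/ (voiced) → [d]
/f/ before /g/ (voiced) → [v]
2 segments change.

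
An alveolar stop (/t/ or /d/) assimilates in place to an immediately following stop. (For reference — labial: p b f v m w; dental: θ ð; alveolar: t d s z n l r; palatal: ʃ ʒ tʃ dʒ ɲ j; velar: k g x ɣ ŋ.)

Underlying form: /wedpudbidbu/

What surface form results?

[webpubbibbu]

/d/ before /p/ (labial) → [b]
/d/ before /b/ (labial) → [b]
/d/ before /b/ (labial) → [b]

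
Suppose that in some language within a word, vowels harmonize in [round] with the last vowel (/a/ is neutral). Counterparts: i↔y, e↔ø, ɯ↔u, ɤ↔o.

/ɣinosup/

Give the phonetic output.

[ɣynosup]

/i/ harmonizes with /u/ ([+round]) → [y]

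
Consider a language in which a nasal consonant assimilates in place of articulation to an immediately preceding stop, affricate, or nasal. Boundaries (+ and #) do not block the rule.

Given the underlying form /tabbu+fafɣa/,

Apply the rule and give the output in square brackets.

[tabbu+fafɣa]

no segment meets the rule's conditions; no change.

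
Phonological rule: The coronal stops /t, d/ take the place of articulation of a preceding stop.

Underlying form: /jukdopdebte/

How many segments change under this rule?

3

/d/ after /k/ (velar) → [g]
/d/ after /p/ (labial) → [b]
/t/ after /b/ (labial) → [p]
3 segments change.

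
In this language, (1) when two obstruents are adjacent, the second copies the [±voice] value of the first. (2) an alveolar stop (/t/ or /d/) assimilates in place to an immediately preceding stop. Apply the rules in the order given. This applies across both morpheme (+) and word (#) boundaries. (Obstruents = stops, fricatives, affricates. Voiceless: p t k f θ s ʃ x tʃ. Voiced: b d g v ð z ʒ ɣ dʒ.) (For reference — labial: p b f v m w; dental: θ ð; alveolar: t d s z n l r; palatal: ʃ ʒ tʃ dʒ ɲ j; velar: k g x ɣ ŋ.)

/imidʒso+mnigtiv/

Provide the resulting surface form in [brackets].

[imidʒzo+mniggiv]

Rule 1: /s/ after /dʒ/ (voiced) → [z]
Rule 1: /t/ after /g/ (voiced) → [d]
After rule 1: imidʒzo+mnigdiv
Rule 2: /d/ after /g/ (velar) → [g]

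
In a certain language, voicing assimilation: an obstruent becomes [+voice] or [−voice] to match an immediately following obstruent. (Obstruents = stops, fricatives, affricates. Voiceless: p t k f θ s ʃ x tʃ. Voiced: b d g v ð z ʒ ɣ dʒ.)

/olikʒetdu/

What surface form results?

[oligʒeddu]

/k/ before /ʒ/ (voiced) → [g]
/t/ before /d/ (voiced) → [d]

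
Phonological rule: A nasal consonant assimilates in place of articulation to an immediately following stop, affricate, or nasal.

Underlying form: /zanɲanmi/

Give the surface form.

/n/ before /ɲ/ (palatal) → [ɲ]
/n/ before /m/ (labial) → [m]

[zaɲɲammi]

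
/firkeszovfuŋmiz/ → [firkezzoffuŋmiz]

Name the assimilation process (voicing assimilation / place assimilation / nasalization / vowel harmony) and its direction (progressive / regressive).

/s/→[z] /v/→[f].
Each target copies a feature from the following segment, so the direction is regressive.

voicing assimilation, regressive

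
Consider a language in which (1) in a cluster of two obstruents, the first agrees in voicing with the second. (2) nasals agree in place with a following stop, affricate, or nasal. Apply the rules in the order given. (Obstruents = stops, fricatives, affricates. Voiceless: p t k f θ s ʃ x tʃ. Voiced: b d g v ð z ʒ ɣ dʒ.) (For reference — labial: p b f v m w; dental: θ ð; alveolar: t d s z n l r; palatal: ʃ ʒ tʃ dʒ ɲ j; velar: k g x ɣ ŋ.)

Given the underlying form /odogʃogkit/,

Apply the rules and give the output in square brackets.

Rule 1: /g/ before /ʃ/ (voiceless) → [k]
Rule 1: /g/ before /k/ (voiceless) → [k]
After rule 1: odokʃokkit
Rule 2: no segment meets the rule's conditions; no change.

[odokʃokkit]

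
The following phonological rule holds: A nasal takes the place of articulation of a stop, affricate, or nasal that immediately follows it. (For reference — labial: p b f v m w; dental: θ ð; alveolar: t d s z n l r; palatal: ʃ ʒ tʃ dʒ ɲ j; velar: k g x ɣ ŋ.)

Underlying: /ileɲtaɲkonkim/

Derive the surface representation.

/ɲ/ before /t/ (alveolar) → [n]
/ɲ/ before /k/ (velar) → [ŋ]
/n/ before /k/ (velar) → [ŋ]

[ilentaŋkoŋkim]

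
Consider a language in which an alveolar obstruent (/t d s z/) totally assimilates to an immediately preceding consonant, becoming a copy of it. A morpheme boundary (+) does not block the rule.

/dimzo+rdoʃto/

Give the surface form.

/z/ after /m/ → [m] (total assimilation)
/d/ after /r/ → [r] (total assimilation)
/t/ after /ʃ/ → [ʃ] (total assimilation)

[dimmo+rroʃʃo]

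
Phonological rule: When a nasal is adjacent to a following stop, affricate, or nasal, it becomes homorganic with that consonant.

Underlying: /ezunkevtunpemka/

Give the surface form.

[ezuŋkevtumpeŋka]

/n/ before /k/ (velar) → [ŋ]
/n/ before /p/ (labial) → [m]
/m/ before /k/ (velar) → [ŋ]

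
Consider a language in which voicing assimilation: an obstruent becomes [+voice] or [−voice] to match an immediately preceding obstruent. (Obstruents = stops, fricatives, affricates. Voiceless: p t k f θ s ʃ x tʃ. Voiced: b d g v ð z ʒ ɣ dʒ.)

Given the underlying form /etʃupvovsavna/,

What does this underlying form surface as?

/v/ after /p/ (voiceless) → [f]
/s/ after /v/ (voiced) → [z]

[etʃupfovzavna]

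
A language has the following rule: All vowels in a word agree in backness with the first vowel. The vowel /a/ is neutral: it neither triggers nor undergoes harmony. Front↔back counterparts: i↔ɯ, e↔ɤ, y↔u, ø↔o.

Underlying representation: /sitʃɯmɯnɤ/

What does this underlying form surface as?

/ɯ/ harmonizes with /i/ ([-back]) → [i]
/ɯ/ harmonizes with /i/ ([-back]) → [i]
/ɤ/ harmonizes with /i/ ([-back]) → [e]

[sitʃimine]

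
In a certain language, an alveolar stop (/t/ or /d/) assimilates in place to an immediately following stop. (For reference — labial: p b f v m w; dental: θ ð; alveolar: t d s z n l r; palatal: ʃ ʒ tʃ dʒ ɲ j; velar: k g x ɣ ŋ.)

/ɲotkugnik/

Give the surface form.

/t/ before /k/ (velar) → [k]

[ɲokkugnik]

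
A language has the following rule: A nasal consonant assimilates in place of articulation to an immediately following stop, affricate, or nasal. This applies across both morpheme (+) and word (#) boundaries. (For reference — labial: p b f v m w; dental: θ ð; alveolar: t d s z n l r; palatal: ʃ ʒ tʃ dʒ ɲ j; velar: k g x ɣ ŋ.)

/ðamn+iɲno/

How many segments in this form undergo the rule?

/m/ before /n/ (alveolar) → [n]
/ɲ/ before /n/ (alveolar) → [n]
2 segments change.

2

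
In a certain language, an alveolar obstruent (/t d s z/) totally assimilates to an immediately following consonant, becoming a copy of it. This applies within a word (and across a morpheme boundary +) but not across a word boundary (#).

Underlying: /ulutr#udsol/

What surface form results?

[ulurr#ussol]

/t/ before /r/ → [r] (total assimilation)
/d/ before /s/ → [s] (total assimilation)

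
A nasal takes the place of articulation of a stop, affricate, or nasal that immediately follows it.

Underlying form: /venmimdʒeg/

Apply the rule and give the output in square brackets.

[vemmiɲdʒeg]

/n/ before /m/ (labial) → [m]
/m/ before /dʒ/ (palatal) → [ɲ]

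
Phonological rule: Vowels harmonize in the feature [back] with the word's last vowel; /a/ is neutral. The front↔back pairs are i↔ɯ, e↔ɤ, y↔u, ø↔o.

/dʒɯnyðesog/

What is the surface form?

/y/ harmonizes with /o/ ([+back]) → [u]
/e/ harmonizes with /o/ ([+back]) → [ɤ]

[dʒɯnuðɤsog]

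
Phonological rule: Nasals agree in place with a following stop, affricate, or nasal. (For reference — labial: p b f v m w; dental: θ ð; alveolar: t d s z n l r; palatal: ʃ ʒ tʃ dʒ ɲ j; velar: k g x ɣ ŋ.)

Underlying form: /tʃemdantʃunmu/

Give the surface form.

/m/ before /d/ (alveolar) → [n]
/n/ before /tʃ/ (palatal) → [ɲ]
/n/ before /m/ (labial) → [m]

[tʃendaɲtʃummu]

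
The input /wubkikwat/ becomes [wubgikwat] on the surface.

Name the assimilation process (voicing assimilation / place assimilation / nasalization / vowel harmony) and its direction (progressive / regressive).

voicing assimilation, progressive

/k/→[g].
Each target copies a feature from the preceding segment, so the direction is progressive.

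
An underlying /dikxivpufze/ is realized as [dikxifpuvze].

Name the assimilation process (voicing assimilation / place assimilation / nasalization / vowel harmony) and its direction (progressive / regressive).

voicing assimilation, regressive

/v/→[f] /f/→[v].
Each target copies a feature from the following segment, so the direction is regressive.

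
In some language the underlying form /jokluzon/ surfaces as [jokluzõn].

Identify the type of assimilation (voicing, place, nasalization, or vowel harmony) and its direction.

/o/→[õ].
Each target copies a feature from the following segment, so the direction is regressive.

nasalization, regressive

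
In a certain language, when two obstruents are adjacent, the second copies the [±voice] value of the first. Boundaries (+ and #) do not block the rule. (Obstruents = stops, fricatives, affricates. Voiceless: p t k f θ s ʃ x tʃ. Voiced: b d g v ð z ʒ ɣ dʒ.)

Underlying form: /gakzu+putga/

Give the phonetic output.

/z/ after /k/ (voiceless) → [s]
/g/ after /t/ (voiceless) → [k]

[gaksu+putka]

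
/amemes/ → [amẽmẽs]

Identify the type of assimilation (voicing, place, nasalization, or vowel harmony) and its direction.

/e/→[ẽ] /e/→[ẽ].
Each target copies a feature from the preceding segment, so the direction is progressive.

nasalization, progressive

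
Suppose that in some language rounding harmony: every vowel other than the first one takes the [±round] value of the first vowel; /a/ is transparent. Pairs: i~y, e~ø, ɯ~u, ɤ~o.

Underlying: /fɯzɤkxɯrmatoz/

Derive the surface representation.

/o/ harmonizes with /ɯ/ ([-round]) → [ɤ]

[fɯzɤkxɯrmatɤz]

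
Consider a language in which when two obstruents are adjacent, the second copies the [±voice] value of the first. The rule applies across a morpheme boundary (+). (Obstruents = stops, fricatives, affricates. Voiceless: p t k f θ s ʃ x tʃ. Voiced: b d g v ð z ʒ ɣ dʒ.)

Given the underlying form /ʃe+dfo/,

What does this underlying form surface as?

/f/ after /d/ (voiced) → [v]

[ʃe+dvo]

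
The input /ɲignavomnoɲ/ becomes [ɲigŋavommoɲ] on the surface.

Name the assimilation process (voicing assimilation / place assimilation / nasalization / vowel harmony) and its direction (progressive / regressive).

place assimilation, progressive

/n/→[ŋ] /n/→[m].
Each target copies a feature from the preceding segment, so the direction is progressive.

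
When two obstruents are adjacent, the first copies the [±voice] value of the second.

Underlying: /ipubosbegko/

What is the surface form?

/s/ before /b/ (voiced) → [z]
/g/ before /k/ (voiceless) → [k]

[ipubozbekko]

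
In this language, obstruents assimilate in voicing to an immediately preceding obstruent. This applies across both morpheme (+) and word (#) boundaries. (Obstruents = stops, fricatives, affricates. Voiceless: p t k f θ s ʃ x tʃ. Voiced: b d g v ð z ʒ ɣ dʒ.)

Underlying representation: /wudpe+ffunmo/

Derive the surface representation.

[wudbe+ffunmo]

/p/ after /d/ (voiced) → [b]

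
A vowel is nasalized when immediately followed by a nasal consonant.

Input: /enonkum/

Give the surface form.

[ẽnõnkũm]

/e/ before nasal /n/ → [ẽ]
/o/ before nasal /n/ → [õ]
/u/ before nasal /m/ → [ũ]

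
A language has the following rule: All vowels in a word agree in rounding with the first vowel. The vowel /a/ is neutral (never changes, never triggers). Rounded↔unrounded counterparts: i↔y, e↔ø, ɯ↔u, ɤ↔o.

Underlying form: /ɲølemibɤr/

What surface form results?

[ɲølømybor]

/e/ harmonizes with /ø/ ([+round]) → [ø]
/i/ harmonizes with /ø/ ([+round]) → [y]
/ɤ/ harmonizes with /ø/ ([+round]) → [o]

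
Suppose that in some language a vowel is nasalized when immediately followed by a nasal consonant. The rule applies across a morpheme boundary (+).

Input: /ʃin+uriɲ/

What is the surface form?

/i/ before nasal /n/ → [ĩ]
/i/ before nasal /ɲ/ → [ĩ]

[ʃĩn+urĩɲ]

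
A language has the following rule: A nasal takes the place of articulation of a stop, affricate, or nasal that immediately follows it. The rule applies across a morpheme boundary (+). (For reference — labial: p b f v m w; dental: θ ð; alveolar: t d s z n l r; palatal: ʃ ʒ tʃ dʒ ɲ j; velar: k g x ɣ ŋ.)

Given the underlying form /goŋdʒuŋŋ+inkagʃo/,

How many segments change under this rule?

/ŋ/ before /dʒ/ (palatal) → [ɲ]
/n/ before /k/ (velar) → [ŋ]
2 segments change.

2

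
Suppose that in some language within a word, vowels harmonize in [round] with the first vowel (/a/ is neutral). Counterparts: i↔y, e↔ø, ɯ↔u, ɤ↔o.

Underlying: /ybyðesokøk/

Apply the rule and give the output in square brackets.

[ybyðøsokøk]

/e/ harmonizes with /y/ ([+round]) → [ø]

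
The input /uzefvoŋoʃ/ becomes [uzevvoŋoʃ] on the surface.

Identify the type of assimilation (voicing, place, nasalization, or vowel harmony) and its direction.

voicing assimilation, regressive

/f/→[v].
Each target copies a feature from the following segment, so the direction is regressive.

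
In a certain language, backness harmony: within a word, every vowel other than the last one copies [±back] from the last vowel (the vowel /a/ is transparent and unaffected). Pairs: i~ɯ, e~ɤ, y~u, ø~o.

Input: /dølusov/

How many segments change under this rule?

/ø/ harmonizes with /o/ ([+back]) → [o]
1 segment changes.

1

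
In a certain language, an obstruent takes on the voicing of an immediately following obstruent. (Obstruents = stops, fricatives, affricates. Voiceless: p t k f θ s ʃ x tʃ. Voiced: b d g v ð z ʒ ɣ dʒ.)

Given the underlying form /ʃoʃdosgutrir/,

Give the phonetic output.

[ʃoʒdozgutrir]

/ʃ/ before /d/ (voiced) → [ʒ]
/s/ before /g/ (voiced) → [z]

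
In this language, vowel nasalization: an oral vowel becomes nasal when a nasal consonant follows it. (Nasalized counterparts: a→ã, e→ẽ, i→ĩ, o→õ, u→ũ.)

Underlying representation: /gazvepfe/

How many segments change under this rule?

0

No segment meets the rule's conditions.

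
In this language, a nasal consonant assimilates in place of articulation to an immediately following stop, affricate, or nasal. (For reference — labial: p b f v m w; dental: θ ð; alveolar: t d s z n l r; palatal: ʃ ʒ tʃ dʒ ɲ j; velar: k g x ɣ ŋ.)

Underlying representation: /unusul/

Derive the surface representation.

[unusul]

no segment meets the rule's conditions; no change.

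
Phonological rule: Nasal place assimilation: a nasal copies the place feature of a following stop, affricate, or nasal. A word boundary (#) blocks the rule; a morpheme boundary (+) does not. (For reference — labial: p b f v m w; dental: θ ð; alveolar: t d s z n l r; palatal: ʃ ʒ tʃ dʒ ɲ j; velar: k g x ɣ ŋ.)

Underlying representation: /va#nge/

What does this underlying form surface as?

/n/ before /g/ (velar) → [ŋ]

[va#ŋge]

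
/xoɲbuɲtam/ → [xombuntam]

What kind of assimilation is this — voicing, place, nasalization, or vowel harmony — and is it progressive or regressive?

place assimilation, regressive

/ɲ/→[m] /ɲ/→[n].
Each target copies a feature from the following segment, so the direction is regressive.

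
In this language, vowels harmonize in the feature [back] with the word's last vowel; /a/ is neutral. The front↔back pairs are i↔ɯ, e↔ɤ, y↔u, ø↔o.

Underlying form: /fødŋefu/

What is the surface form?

[fodŋɤfu]

/ø/ harmonizes with /u/ ([+back]) → [o]
/e/ harmonizes with /u/ ([+back]) → [ɤ]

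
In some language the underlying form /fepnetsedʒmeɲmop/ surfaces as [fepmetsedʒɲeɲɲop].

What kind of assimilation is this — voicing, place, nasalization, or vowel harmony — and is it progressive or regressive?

/n/→[m] /m/→[ɲ] /m/→[ɲ].
Each target copies a feature from the preceding segment, so the direction is progressive.

place assimilation, progressive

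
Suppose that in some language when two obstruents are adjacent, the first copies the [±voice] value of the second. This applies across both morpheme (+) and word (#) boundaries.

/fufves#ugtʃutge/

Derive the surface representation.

/f/ before /v/ (voiced) → [v]
/g/ before /tʃ/ (voiceless) → [k]
/t/ before /g/ (voiced) → [d]

[fuvves#uktʃudge]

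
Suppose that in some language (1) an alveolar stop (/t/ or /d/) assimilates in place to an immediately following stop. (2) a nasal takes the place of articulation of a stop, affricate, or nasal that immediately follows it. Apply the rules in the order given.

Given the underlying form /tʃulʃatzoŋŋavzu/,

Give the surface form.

Rule 1: no segment meets the rule's conditions; no change.
After rule 1: tʃulʃatzoŋŋavzu
Rule 2: no segment meets the rule's conditions; no change.

[tʃulʃatzoŋŋavzu]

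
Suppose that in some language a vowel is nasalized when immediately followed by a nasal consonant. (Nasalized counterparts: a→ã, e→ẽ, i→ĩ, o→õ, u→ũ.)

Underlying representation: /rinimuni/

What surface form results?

[rĩnĩmũni]

/i/ before nasal /n/ → [ĩ]
/i/ before nasal /m/ → [ĩ]
/u/ before nasal /n/ → [ũ]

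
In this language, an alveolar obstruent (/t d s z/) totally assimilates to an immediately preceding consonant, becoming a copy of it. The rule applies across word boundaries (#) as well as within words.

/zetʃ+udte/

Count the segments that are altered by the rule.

/t/ after /d/ → [d] (total assimilation)
1 segment changes.

1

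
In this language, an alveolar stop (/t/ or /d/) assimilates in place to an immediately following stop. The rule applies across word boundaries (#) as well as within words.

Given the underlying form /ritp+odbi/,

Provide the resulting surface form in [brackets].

/t/ before /p/ (labial) → [p]
/d/ before /b/ (labial) → [b]

[ripp+obbi]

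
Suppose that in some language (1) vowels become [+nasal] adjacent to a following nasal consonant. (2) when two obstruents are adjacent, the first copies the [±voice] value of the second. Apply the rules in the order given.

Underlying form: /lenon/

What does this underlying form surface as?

[lẽnõn]

Rule 1: /e/ before nasal /n/ → [ẽ]
Rule 1: /o/ before nasal /n/ → [õ]
After rule 1: lẽnõn
Rule 2: no segment meets the rule's conditions; no change.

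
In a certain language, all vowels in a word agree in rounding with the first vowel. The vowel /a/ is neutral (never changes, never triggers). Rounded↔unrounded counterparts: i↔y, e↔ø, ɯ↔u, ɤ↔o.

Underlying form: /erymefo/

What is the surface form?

/y/ harmonizes with /e/ ([-round]) → [i]
/o/ harmonizes with /e/ ([-round]) → [ɤ]

[erimefɤ]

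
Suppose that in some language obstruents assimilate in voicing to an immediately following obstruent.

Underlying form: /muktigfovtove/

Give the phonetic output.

/g/ before /f/ (voiceless) → [k]
/v/ before /t/ (voiceless) → [f]

[muktikfoftove]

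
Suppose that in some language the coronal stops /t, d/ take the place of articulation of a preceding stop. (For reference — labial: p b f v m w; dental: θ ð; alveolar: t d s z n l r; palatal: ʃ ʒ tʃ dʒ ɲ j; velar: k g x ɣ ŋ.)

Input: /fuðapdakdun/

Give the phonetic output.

[fuðapbakgun]

/d/ after /p/ (labial) → [b]
/d/ after /k/ (velar) → [g]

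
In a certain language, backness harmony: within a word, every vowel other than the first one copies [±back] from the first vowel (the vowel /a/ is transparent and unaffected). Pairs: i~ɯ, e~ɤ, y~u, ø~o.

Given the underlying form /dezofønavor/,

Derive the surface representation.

[dezøfønavør]

/o/ harmonizes with /e/ ([-back]) → [ø]
/o/ harmonizes with /e/ ([-back]) → [ø]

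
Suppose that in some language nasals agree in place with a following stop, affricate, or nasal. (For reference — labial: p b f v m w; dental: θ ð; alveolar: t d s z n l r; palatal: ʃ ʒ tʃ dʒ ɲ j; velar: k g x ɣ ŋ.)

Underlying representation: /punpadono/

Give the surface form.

[pumpadono]

/n/ before /p/ (labial) → [m]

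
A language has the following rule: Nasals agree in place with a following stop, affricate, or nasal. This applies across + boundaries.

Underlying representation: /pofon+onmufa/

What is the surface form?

/n/ before /m/ (labial) → [m]

[pofon+ommufa]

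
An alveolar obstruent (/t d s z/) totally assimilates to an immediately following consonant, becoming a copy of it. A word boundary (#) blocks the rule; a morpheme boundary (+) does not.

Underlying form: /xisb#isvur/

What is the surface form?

[xibb#ivvur]

/s/ before /b/ → [b] (total assimilation)
/s/ before /v/ → [v] (total assimilation)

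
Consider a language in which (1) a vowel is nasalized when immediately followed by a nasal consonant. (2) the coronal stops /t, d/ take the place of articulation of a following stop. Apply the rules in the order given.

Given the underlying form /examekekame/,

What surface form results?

[exãmekekãme]

Rule 1: /a/ before nasal /m/ → [ã]
Rule 1: /a/ before nasal /m/ → [ã]
After rule 1: exãmekekãme
Rule 2: no segment meets the rule's conditions; no change.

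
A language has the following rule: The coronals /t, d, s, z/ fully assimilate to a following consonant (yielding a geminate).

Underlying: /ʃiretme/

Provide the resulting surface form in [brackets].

/t/ before /m/ → [m] (total assimilation)

[ʃiremme]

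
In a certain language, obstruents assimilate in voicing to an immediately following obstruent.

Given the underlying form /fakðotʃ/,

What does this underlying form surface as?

/k/ before /ð/ (voiced) → [g]

[fagðotʃ]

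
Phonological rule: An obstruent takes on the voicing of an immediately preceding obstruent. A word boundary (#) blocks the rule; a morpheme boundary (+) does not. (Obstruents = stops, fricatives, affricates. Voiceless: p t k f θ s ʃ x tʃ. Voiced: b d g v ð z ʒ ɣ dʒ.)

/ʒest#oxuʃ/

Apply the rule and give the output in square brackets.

[ʒest#oxuʃ]

no segment meets the rule's conditions; no change.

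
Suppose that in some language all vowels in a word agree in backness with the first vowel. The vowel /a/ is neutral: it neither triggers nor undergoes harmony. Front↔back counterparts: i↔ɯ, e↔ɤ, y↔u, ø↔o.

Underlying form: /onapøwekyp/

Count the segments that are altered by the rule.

3

/ø/ harmonizes with /o/ ([+back]) → [o]
/e/ harmonizes with /o/ ([+back]) → [ɤ]
/y/ harmonizes with /o/ ([+back]) → [u]
3 segments change.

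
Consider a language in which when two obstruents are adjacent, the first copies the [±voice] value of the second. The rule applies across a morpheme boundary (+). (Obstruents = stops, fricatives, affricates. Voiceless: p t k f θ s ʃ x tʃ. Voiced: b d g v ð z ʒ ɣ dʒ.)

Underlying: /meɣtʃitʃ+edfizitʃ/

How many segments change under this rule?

/ɣ/ before /tʃ/ (voiceless) → [x]
/d/ before /f/ (voiceless) → [t]
2 segments change.

2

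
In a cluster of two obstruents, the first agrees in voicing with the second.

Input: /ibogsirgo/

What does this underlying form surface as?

/g/ before /s/ (voiceless) → [k]

[iboksirgo]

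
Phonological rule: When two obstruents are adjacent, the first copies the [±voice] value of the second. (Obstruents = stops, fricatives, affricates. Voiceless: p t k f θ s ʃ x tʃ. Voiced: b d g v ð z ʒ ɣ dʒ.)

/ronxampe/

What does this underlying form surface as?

no segment meets the rule's conditions; no change.

[ronxampe]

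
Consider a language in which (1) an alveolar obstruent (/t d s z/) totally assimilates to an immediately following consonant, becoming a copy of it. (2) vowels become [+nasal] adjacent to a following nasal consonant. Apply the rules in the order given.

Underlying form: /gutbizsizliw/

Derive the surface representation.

[gubbissilliw]

Rule 1: /t/ before /b/ → [b] (total assimilation)
Rule 1: /z/ before /s/ → [s] (total assimilation)
Rule 1: /z/ before /l/ → [l] (total assimilation)
After rule 1: gubbissilliw
Rule 2: no segment meets the rule's conditions; no change.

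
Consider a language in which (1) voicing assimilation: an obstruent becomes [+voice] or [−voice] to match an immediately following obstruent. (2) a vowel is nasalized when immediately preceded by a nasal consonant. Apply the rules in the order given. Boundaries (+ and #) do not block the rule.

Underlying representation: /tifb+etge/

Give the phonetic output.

Rule 1: /f/ before /b/ (voiced) → [v]
Rule 1: /t/ before /g/ (voiced) → [d]
After rule 1: tivb+edge
Rule 2: no segment meets the rule's conditions; no change.

[tivb+edge]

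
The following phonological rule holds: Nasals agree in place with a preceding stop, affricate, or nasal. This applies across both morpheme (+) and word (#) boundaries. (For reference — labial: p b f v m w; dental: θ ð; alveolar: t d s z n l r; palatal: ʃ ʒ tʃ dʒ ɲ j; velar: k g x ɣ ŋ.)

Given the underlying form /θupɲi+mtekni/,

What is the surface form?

[θupmi+mtekŋi]

/ɲ/ after /p/ (labial) → [m]
/n/ after /k/ (velar) → [ŋ]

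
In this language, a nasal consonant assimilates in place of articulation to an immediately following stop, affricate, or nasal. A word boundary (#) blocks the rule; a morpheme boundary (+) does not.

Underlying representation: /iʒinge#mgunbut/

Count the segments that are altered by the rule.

/n/ before /g/ (velar) → [ŋ]
/m/ before /g/ (velar) → [ŋ]
/n/ before /b/ (labial) → [m]
3 segments change.

3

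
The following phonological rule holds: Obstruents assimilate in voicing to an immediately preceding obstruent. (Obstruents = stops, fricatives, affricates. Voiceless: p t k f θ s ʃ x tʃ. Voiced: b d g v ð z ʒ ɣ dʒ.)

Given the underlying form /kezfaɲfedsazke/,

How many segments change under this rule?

3

/f/ after /z/ (voiced) → [v]
/s/ after /d/ (voiced) → [z]
/k/ after /z/ (voiced) → [g]
3 segments change.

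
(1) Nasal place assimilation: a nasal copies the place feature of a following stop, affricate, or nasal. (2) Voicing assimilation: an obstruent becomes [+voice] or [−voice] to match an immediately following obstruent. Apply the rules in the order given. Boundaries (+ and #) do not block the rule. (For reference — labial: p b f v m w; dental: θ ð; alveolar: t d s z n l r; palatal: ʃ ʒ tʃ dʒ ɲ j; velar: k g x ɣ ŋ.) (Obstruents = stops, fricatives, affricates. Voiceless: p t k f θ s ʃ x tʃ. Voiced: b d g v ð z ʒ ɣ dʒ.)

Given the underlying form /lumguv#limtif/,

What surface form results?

Rule 1: /m/ before /g/ (velar) → [ŋ]
Rule 1: /m/ before /t/ (alveolar) → [n]
After rule 1: luŋguv#lintif
Rule 2: no segment meets the rule's conditions; no change.

[luŋguv#lintif]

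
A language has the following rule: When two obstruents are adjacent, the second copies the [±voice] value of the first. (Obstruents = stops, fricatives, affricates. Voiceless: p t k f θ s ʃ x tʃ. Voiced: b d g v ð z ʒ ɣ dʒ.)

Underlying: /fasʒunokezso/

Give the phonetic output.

[fasʃunokezzo]

/ʒ/ after /s/ (voiceless) → [ʃ]
/s/ after /z/ (voiced) → [z]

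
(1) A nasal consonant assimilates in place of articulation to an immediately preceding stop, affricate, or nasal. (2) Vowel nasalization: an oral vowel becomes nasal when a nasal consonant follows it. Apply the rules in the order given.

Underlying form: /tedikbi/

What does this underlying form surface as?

[tedikbi]

Rule 1: no segment meets the rule's conditions; no change.
After rule 1: tedikbi
Rule 2: no segment meets the rule's conditions; no change.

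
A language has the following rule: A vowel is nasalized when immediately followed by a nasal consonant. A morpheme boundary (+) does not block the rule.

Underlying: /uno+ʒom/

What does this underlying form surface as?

/u/ before nasal /n/ → [ũ]
/o/ before nasal /m/ → [õ]

[ũno+ʒõm]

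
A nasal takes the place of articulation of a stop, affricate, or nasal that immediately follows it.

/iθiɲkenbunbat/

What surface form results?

/ɲ/ before /k/ (velar) → [ŋ]
/n/ before /b/ (labial) → [m]
/n/ before /b/ (labial) → [m]

[iθiŋkembumbat]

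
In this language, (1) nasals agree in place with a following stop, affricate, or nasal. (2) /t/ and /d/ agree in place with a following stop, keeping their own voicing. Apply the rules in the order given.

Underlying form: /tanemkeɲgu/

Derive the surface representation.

[taneŋkeŋgu]

Rule 1: /m/ before /k/ (velar) → [ŋ]
Rule 1: /ɲ/ before /g/ (velar) → [ŋ]
After rule 1: taneŋkeŋgu
Rule 2: no segment meets the rule's conditions; no change.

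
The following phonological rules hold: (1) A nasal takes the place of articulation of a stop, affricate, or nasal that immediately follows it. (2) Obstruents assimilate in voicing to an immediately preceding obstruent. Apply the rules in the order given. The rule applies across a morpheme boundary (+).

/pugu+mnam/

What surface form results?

[pugu+nnam]

Rule 1: /m/ before /n/ (alveolar) → [n]
After rule 1: pugu+nnam
Rule 2: no segment meets the rule's conditions; no change.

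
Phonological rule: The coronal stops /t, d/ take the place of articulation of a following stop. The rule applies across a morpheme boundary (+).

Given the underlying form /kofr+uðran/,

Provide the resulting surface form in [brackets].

no segment meets the rule's conditions; no change.

[kofr+uðran]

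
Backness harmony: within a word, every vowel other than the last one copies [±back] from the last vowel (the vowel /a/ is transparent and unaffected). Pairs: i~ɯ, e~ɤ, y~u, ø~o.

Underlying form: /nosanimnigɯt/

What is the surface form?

[nosanɯmnɯgɯt]

/i/ harmonizes with /ɯ/ ([+back]) → [ɯ]
/i/ harmonizes with /ɯ/ ([+back]) → [ɯ]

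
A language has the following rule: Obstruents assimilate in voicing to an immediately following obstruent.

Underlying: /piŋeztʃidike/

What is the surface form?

/z/ before /tʃ/ (voiceless) → [s]

[piŋestʃidike]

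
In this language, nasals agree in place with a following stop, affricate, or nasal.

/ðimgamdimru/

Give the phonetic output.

/m/ before /g/ (velar) → [ŋ]
/m/ before /d/ (alveolar) → [n]

[ðiŋgandimru]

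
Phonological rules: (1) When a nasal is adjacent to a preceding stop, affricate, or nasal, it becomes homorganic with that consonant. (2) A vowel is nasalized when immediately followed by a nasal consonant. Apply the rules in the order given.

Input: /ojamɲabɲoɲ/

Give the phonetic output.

Rule 1: /ɲ/ after /m/ (labial) → [m]
Rule 1: /ɲ/ after /b/ (labial) → [m]
After rule 1: ojammabmoɲ
Rule 2: /a/ before nasal /m/ → [ã]
Rule 2: /o/ before nasal /ɲ/ → [õ]

[ojãmmabmõɲ]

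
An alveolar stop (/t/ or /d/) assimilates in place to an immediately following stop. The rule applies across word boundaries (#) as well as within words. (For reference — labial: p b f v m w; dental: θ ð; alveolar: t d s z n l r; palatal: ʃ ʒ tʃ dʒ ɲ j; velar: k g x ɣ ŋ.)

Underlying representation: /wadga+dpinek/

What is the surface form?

[wagga+bpinek]

/d/ before /g/ (velar) → [g]
/d/ before /p/ (labial) → [b]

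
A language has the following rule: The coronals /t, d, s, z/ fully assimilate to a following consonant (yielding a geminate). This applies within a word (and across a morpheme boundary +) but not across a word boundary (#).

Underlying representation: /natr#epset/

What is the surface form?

[narr#epset]

/t/ before /r/ → [r] (total assimilation)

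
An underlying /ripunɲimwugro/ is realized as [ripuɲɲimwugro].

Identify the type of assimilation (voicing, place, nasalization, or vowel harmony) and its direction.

place assimilation, regressive

/n/→[ɲ].
Each target copies a feature from the following segment, so the direction is regressive.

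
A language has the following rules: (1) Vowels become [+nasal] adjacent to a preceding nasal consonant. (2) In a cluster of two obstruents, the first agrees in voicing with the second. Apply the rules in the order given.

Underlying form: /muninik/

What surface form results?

Rule 1: /u/ after nasal /m/ → [ũ]
Rule 1: /i/ after nasal /n/ → [ĩ]
Rule 1: /i/ after nasal /n/ → [ĩ]
After rule 1: mũnĩnĩk
Rule 2: no segment meets the rule's conditions; no change.

[mũnĩnĩk]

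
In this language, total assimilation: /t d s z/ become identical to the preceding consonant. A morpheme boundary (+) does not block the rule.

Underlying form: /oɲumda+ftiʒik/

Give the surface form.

/d/ after /m/ → [m] (total assimilation)
/t/ after /f/ → [f] (total assimilation)

[oɲumma+ffiʒik]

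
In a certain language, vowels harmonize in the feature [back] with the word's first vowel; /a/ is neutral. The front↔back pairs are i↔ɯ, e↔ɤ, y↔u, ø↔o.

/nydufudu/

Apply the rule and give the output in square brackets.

/u/ harmonizes with /y/ ([-back]) → [y]
/u/ harmonizes with /y/ ([-back]) → [y]
/u/ harmonizes with /y/ ([-back]) → [y]

[nydyfydy]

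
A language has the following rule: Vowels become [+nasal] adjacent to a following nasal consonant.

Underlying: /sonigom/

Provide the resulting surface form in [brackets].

[sõnigõm]

/o/ before nasal /n/ → [õ]
/o/ before nasal /m/ → [õ]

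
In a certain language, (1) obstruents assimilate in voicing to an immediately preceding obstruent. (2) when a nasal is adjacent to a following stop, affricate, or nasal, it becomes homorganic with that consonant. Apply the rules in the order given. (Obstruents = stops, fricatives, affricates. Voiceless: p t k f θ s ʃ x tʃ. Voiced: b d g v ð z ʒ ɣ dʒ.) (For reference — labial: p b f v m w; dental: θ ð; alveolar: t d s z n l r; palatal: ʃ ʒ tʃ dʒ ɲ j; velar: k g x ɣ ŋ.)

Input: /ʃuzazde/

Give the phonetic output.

Rule 1: no segment meets the rule's conditions; no change.
After rule 1: ʃuzazde
Rule 2: no segment meets the rule's conditions; no change.

[ʃuzazde]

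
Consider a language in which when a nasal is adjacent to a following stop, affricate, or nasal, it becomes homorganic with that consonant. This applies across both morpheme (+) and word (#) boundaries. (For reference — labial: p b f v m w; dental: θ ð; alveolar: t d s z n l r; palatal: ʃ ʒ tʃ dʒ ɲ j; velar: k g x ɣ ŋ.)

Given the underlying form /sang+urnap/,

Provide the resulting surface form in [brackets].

/n/ before /g/ (velar) → [ŋ]

[saŋg+urnap]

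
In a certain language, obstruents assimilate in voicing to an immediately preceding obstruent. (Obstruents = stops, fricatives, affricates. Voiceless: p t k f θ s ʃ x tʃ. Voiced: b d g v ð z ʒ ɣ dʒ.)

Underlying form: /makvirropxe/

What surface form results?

[makfirropxe]

/v/ after /k/ (voiceless) → [f]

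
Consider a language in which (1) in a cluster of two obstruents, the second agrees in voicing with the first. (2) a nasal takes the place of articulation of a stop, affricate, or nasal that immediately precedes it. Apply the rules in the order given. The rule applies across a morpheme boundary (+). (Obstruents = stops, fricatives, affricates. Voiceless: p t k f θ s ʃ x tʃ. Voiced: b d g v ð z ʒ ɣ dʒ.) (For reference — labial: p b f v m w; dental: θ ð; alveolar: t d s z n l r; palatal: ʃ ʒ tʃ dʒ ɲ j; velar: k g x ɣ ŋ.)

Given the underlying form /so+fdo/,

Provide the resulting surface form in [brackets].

Rule 1: /d/ after /f/ (voiceless) → [t]
After rule 1: so+fto
Rule 2: no segment meets the rule's conditions; no change.

[so+fto]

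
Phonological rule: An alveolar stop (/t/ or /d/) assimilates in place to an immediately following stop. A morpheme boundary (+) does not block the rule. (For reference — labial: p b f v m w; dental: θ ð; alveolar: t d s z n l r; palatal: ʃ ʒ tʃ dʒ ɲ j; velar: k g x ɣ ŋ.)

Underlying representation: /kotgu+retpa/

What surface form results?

/t/ before /g/ (velar) → [k]
/t/ before /p/ (labial) → [p]

[kokgu+reppa]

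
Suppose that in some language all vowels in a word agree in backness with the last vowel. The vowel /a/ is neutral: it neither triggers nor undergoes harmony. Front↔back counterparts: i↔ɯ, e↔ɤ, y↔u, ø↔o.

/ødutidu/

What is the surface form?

/ø/ harmonizes with /u/ ([+back]) → [o]
/i/ harmonizes with /u/ ([+back]) → [ɯ]

[odutɯdu]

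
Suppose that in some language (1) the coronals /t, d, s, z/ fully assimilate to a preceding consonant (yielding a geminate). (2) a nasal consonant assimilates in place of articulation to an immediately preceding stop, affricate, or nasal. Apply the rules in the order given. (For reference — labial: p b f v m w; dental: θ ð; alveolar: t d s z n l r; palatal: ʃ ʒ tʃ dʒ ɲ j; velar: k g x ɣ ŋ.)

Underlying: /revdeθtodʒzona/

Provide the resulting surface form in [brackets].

Rule 1: /d/ after /v/ → [v] (total assimilation)
Rule 1: /t/ after /θ/ → [θ] (total assimilation)
Rule 1: /z/ after /dʒ/ → [dʒ] (total assimilation)
After rule 1: revveθθodʒdʒona
Rule 2: no segment meets the rule's conditions; no change.

[revveθθodʒdʒona]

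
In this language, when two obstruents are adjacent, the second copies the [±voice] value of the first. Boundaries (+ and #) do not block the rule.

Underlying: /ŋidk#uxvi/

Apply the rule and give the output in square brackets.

[ŋidg#uxfi]

/k/ after /d/ (voiced) → [g]
/v/ after /x/ (voiceless) → [f]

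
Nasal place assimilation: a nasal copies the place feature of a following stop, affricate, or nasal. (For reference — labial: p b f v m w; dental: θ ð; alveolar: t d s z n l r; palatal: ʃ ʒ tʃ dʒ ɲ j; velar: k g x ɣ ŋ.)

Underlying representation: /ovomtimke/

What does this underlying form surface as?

[ovontiŋke]

/m/ before /t/ (alveolar) → [n]
/m/ before /k/ (velar) → [ŋ]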